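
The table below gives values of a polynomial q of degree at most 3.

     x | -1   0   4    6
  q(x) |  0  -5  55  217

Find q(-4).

-33

Using the Lagrange interpolation formula with nodes -1, 0, 4, 6:
  L_0(x) = x(x - 4)(x - 6) / -35
  L_1(x) = (x + 1)(x - 4)(x - 6) / 24
  L_2(x) = (x + 1)x(x - 6) / -40
  L_3(x) = (x + 1)x(x - 4) / 84
Then q(x) = 0·L_0(x) - 5·L_1(x) + 55·L_2(x) + 217·L_3(x).
Expanding and collecting terms gives q(x) = x^3 + x^2 - 5x - 5.
Evaluating at x = -4: q(-4) = -33.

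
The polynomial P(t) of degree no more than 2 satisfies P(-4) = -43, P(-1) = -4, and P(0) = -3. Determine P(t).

P(t) = -3t^2 - 2t - 3

Write P(t) = at^2 + bt + c. Substituting each data point gives a linear system:
  16a - 4b + c = -43
  a - b + c = -4
  c = -3
Solving the system yields a = -3, b = -2, c = -3.
So P(t) = -3t² - 2t - 3.
Check: P(-1) = -4. ✓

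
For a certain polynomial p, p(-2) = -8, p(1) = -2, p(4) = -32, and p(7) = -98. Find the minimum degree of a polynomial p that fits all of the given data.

Forward differences of the values at s = -2, 1, 4, 7:
  p  : -8  -2  -32  -98
  Δ  : 6  -30  -66
  Δ^2: -36  -36
  Δ^3: 0
The second differences are constant (-36) and nonzero, while all higher differences vanish, so the minimal degree is 2.

2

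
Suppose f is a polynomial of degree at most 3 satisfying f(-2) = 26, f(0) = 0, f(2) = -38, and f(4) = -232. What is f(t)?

f(t) = -3t^3 - (3/2)t^2 - 4t

Write f(t) = at^3 + bt^2 + ct + d. Substituting each data point gives a linear system:
  -8a + 4b - 2c + d = 26
  d = 0
  8a + 4b + 2c + d = -38
  64a + 16b + 4c + d = -232
Solving the system yields a = -3, b = -3/2, c = -4, d = 0.
So f(t) = -3t^3 - (3/2)t^2 - 4t.
Check: f(0) = 0. ✓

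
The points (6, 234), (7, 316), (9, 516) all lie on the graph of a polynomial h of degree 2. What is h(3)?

Using the Lagrange interpolation formula with nodes 6, 7, 9:
  L_0(u) = (u - 7)(u - 9) / 3
  L_1(u) = (u - 6)(u - 9) / -2
  L_2(u) = (u - 6)(u - 7) / 6
Then h(u) = 234·L_0(u) + 316·L_1(u) + 516·L_2(u).
Expanding and collecting terms gives h(u) = 6u² + 4u - 6.
Evaluating at u = 3: h(3) = 60.

60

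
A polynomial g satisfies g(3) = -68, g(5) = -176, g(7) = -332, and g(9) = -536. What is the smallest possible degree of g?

Forward differences of the values at n = 3, 5, 7, 9:
  g  : -68  -176  -332  -536
  Δ  : -108  -156  -204
  Δ^2: -48  -48
  Δ^3: 0
The second differences are constant (-48) and nonzero, while all higher differences vanish, so the minimal degree is 2.

2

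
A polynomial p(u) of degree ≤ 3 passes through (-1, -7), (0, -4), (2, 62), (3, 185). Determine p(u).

Write p(u) = au^3 + bu^2 + cu + d. Substituting each data point gives a linear system:
  -a + b - c + d = -7
  d = -4
  8a + 4b + 2c + d = 62
  27a + 9b + 3c + d = 185
Solving the system yields a = 5, b = 5, c = 3, d = -4.
So p(u) = 5u^3 + 5u^2 + 3u - 4.
Check: p(-1) = -7. ✓

p(u) = 5u^3 + 5u^2 + 3u - 4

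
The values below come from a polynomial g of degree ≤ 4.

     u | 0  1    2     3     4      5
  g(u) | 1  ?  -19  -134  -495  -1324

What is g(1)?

The 5 known points determine the degree-4 polynomial uniquely.
Write g(u) = au^4 + bu^3 + cu^2 + du + e. Substituting each data point gives a linear system:
  e = 1
  16a + 8b + 4c + 2d + e = -19
  81a + 27b + 9c + 3d + e = -134
  256a + 64b + 16c + 4d + e = -495
  625a + 125b + 25c + 5d + e = -1324
Solving the system yields a = -3, b = 5, c = -3, d = 0, e = 1.
So g(u) = -3u⁴ + 5u³ - 3u² + 1.
Then g(1) = 0.

0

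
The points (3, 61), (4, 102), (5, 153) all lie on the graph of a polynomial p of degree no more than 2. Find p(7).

Write p(u) = au^2 + bu + c. Substituting each data point gives a linear system:
  9a + 3b + c = 61
  16a + 4b + c = 102
  25a + 5b + c = 153
Solving the system yields a = 5, b = 6, c = -2.
So p(u) = 5u² + 6u - 2.
Then p(7) = 285.

285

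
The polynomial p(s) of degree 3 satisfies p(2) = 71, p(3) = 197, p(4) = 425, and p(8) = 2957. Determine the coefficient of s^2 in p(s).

Write p(s) = as^3 + bs^2 + cs + d. Substituting each data point gives a linear system:
  8a + 4b + 2c + d = 71
  27a + 9b + 3c + d = 197
  64a + 16b + 4c + d = 425
  512a + 64b + 8c + d = 2957
Solving the system yields a = 5, b = 6, c = 1, d = 5.
So p(s) = 5s^3 + 6s^2 + s + 5.
The coefficient of s^2 is 6.

6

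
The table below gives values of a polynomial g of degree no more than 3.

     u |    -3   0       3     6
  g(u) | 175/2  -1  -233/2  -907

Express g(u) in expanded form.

Write g(u) = au^3 + bu^2 + cu + d. Substituting each data point gives a linear system:
  -27a + 9b - 3c + d = 175/2
  d = -1
  27a + 9b + 3c + d = -233/2
  216a + 36b + 6c + d = -907
Solving the system yields a = -4, b = -3/2, c = 2, d = -1.
So g(u) = -4u^3 - (3/2)u^2 + 2u - 1.
Check: g(3) = -233/2. ✓

g(u) = -4u^3 - (3/2)u^2 + 2u - 1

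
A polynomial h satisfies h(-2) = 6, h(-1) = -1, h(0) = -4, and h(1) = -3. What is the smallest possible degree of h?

2

Forward differences of the values at u = -2, -1, 0, 1:
  h  : 6  -1  -4  -3
  Δ  : -7  -3  1
  Δ^2: 4  4
  Δ^3: 0
The second differences are constant (4) and nonzero, while all higher differences vanish, so the minimal degree is 2.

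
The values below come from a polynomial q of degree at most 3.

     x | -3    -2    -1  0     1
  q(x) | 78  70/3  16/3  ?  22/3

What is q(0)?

6

On equispaced nodes a degree-3 polynomial has vanishing fourth forward difference, so
  q(-3) - 4·q(-2) + 6·q(-1) - 4·q(0) + q(1) = 0.
Substituting the known values and solving for q(0):
  -4·q(0) = -24
  q(0) = 6.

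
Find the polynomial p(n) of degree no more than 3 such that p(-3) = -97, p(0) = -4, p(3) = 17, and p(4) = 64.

Using the Lagrange interpolation formula with nodes -3, 0, 3, 4:
  L_0(n) = n(n - 3)(n - 4) / -126
  L_1(n) = (n + 3)(n - 3)(n - 4) / 36
  L_2(n) = (n + 3)n(n - 4) / -18
  L_3(n) = (n + 3)n(n - 3) / 28
Then p(n) = -97·L_0(n) - 4·L_1(n) + 17·L_2(n) + 64·L_3(n).
Expanding and collecting terms gives p(n) = 2n^3 - 4n^2 + n - 4.
Check: p(3) = 17. ✓

p(n) = 2n^3 - 4n^2 + n - 4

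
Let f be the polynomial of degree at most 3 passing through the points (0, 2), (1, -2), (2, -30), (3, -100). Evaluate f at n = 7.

Using the Lagrange interpolation formula with nodes 0, 1, 2, 3:
  L_0(n) = (n - 1)(n - 2)(n - 3) / -6
  L_1(n) = n(n - 2)(n - 3) / 2
  L_2(n) = n(n - 1)(n - 3) / -2
  L_3(n) = n(n - 1)(n - 2) / 6
Then f(n) = 2·L_0(n) - 2·L_1(n) - 30·L_2(n) - 100·L_3(n).
Expanding and collecting terms gives f(n) = -3n³ - 3n² + 2n + 2.
Evaluating at n = 7: f(7) = -1160.

-1160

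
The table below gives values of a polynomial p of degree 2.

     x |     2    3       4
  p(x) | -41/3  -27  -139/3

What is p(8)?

Write p(x) = ax^2 + bx + c. Substituting each data point gives a linear system:
  4a + 2b + c = -41/3
  9a + 3b + c = -27
  16a + 4b + c = -139/3
Solving the system yields a = -3, b = 5/3, c = -5.
So p(x) = -3x² + (5/3)x - 5.
Then p(8) = -551/3.

-551/3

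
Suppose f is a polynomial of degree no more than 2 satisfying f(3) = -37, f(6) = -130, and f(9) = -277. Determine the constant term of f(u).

2

Write f(u) = au^2 + bu + c. Substituting each data point gives a linear system:
  9a + 3b + c = -37
  36a + 6b + c = -130
  81a + 9b + c = -277
Solving the system yields a = -3, b = -4, c = 2.
So f(u) = -3u² - 4u + 2.
The constant term is 2.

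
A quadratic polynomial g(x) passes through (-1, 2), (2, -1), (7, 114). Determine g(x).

g(x) = 3x^2 - 4x - 5

Write g(x) = ax^2 + bx + c. Substituting each data point gives a linear system:
  a - b + c = 2
  4a + 2b + c = -1
  49a + 7b + c = 114
Solving the system yields a = 3, b = -4, c = -5.
So g(x) = 3x² - 4x - 5.
Check: g(2) = -1. ✓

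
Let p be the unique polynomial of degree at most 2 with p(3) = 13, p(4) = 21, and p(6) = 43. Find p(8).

Write p(u) = au^2 + bu + c. Substituting each data point gives a linear system:
  9a + 3b + c = 13
  16a + 4b + c = 21
  36a + 6b + c = 43
Solving the system yields a = 1, b = 1, c = 1.
So p(u) = u² + u + 1.
Then p(8) = 73.

73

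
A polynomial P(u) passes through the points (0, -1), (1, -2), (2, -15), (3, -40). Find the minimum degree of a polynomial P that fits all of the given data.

Forward differences of the values at u = 0, 1, 2, 3:
  P  : -1  -2  -15  -40
  Δ  : -1  -13  -25
  Δ^2: -12  -12
  Δ^3: 0
The second differences are constant (-12) and nonzero, while all higher differences vanish, so the minimal degree is 2.

2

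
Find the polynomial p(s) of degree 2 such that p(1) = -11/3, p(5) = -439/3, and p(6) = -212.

p(s) = -6s^2 + (1/3)s + 2

Write p(s) = as^2 + bs + c. Substituting each data point gives a linear system:
  a + b + c = -11/3
  25a + 5b + c = -439/3
  36a + 6b + c = -212
Solving the system yields a = -6, b = 1/3, c = 2.
So p(s) = -6s^2 + (1/3)s + 2.
Check: p(6) = -212. ✓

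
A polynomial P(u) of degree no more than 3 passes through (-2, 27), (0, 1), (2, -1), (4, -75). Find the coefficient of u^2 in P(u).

Write P(u) = au^3 + bu^2 + cu + d. Substituting each data point gives a linear system:
  -8a + 4b - 2c + d = 27
  d = 1
  8a + 4b + 2c + d = -1
  64a + 16b + 4c + d = -75
Solving the system yields a = -2, b = 3, c = 1, d = 1.
So P(u) = -2u^3 + 3u^2 + u + 1.
The coefficient of u^2 is 3.

3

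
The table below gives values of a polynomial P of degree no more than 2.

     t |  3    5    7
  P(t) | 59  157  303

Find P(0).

2

Write P(t) = at^2 + bt + c. Substituting each data point gives a linear system:
  9a + 3b + c = 59
  25a + 5b + c = 157
  49a + 7b + c = 303
Solving the system yields a = 6, b = 1, c = 2.
So P(t) = 6t^2 + t + 2.
Then P(0) = 2.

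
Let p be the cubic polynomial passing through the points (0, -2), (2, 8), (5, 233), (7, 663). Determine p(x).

p(x) = 2x^3 - 3x - 2

Write p(x) = ax^3 + bx^2 + cx + d. Substituting each data point gives a linear system:
  d = -2
  8a + 4b + 2c + d = 8
  125a + 25b + 5c + d = 233
  343a + 49b + 7c + d = 663
Solving the system yields a = 2, b = 0, c = -3, d = -2.
So p(x) = 2x^3 - 3x - 2.
Check: p(5) = 233. ✓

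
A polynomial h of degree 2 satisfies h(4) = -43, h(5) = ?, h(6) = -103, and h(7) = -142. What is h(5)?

-70

On equispaced nodes a degree-2 polynomial has vanishing third forward difference, so
  - h(4) + 3·h(5) - 3·h(6) + h(7) = 0.
Substituting the known values and solving for h(5):
  3·h(5) = -210
  h(5) = -70.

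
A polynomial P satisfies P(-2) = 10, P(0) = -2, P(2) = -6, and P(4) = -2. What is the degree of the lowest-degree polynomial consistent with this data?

2

Forward differences of the values at x = -2, 0, 2, 4:
  P  : 10  -2  -6  -2
  Δ  : -12  -4  4
  Δ^2: 8  8
  Δ^3: 0
The second differences are constant (8) and nonzero, while all higher differences vanish, so the minimal degree is 2.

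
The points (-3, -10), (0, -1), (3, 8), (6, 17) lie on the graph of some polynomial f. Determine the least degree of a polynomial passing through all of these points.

Forward differences of the values at u = -3, 0, 3, 6:
  f  : -10  -1  8  17
  Δ  : 9  9  9
  Δ^2: 0  0
  Δ^3: 0
The first differences are constant (9) and nonzero, while all higher differences vanish, so the minimal degree is 1.

1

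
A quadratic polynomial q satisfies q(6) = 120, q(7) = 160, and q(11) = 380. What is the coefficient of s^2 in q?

Write q(s) = as^2 + bs + c. Substituting each data point gives a linear system:
  36a + 6b + c = 120
  49a + 7b + c = 160
  121a + 11b + c = 380
Solving the system yields a = 3, b = 1, c = 6.
So q(s) = 3s^2 + s + 6.
The leading coefficient is 3.

3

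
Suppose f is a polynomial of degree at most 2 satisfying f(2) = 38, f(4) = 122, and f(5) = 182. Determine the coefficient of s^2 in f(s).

Write f(s) = as^2 + bs + c. Substituting each data point gives a linear system:
  4a + 2b + c = 38
  16a + 4b + c = 122
  25a + 5b + c = 182
Solving the system yields a = 6, b = 6, c = 2.
So f(s) = 6s^2 + 6s + 2.
The leading coefficient is 6.

6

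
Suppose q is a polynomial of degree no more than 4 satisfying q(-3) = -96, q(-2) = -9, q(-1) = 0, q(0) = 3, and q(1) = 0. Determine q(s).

q(s) = -3s^4 - 6s^3 + 6s + 3

Write q(s) = as^4 + bs^3 + cs^2 + ds + e. Substituting each data point gives a linear system:
  81a - 27b + 9c - 3d + e = -96
  16a - 8b + 4c - 2d + e = -9
  a - b + c - d + e = 0
  e = 3
  a + b + c + d + e = 0
Solving the system yields a = -3, b = -6, c = 0, d = 6, e = 3.
So q(s) = -3s^4 - 6s^3 + 6s + 3.
Check: q(-1) = 0. ✓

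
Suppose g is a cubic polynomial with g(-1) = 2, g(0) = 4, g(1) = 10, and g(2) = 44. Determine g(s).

Write g(s) = as^3 + bs^2 + cs + d. Substituting each data point gives a linear system:
  -a + b - c + d = 2
  d = 4
  a + b + c + d = 10
  8a + 4b + 2c + d = 44
Solving the system yields a = 4, b = 2, c = 0, d = 4.
So g(s) = 4s^3 + 2s^2 + 4.
Check: g(2) = 44. ✓

g(s) = 4s^3 + 2s^2 + 4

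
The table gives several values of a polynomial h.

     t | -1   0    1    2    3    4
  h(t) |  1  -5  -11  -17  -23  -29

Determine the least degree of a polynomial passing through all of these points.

Forward differences of the values at t = -1, 0, 1, 2, 3, 4:
  h  : 1  -5  -11  -17  -23  -29
  Δ  : -6  -6  -6  -6  -6
  Δ^2: 0  0  0  0
  Δ^3: 0  0  0
  Δ^4: 0  0
  Δ^5: 0
The first differences are constant (-6) and nonzero, while all higher differences vanish, so the minimal degree is 1.

1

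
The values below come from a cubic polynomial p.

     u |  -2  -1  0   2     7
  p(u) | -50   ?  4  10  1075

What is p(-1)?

The 4 known points determine the degree-3 polynomial uniquely.
Write p(u) = au^3 + bu^2 + cu + d. Substituting each data point gives a linear system:
  -8a + 4b - 2c + d = -50
  d = 4
  8a + 4b + 2c + d = 10
  343a + 49b + 7c + d = 1075
Solving the system yields a = 4, b = -6, c = -1, d = 4.
So p(u) = 4u^3 - 6u^2 - u + 4.
Then p(-1) = -5.

-5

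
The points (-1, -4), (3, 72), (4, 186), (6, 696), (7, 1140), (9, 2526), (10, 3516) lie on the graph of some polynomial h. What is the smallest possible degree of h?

Divided differences on the nodes -1, 3, 4, 6, 7, 9, 10:
  order 0: -4  72  186  696  1140  2526  3516
  order 1: 19  114  255  444  693  990
  order 2: 19  47  63  83  99
  order 3: 4  4  4  4
  order 4: 0  0  0
  order 5: 0  0
  order 6: 0
The order-3 divided differences are all 4 (nonzero) and every higher order vanishes, so the data lies on a polynomial of degree exactly 3.

3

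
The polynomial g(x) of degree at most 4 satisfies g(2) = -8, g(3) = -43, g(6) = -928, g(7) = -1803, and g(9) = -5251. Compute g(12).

-17548

Write g(x) = ax^4 + bx^3 + cx^2 + dx + e. Substituting each data point gives a linear system:
  16a + 8b + 4c + 2d + e = -8
  81a + 27b + 9c + 3d + e = -43
  1296a + 216b + 36c + 6d + e = -928
  2401a + 343b + 49c + 7d + e = -1803
  6561a + 729b + 81c + 9d + e = -5251
Solving the system yields a = -1, b = 2, c = -2, d = 2, e = -4.
So g(x) = -x^4 + 2x^3 - 2x^2 + 2x - 4.
Then g(12) = -17548.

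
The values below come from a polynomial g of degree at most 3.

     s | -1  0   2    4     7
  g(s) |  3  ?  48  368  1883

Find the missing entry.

0

The 4 known points determine the degree-3 polynomial uniquely.
Write g(s) = as^3 + bs^2 + cs + d. Substituting each data point gives a linear system:
  -a + b - c + d = 3
  8a + 4b + 2c + d = 48
  64a + 16b + 4c + d = 368
  343a + 49b + 7c + d = 1883
Solving the system yields a = 5, b = 4, c = -4, d = 0.
So g(s) = 5s^3 + 4s^2 - 4s.
Then g(0) = 0.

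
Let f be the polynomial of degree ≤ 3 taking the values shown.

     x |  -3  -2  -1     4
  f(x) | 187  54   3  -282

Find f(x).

f(x) = -6x^3 + 5x^2 + 6x - 2

Write f(x) = ax^3 + bx^2 + cx + d. Substituting each data point gives a linear system:
  -27a + 9b - 3c + d = 187
  -8a + 4b - 2c + d = 54
  -a + b - c + d = 3
  64a + 16b + 4c + d = -282
Solving the system yields a = -6, b = 5, c = 6, d = -2.
So f(x) = -6x³ + 5x² + 6x - 2.
Check: f(-3) = 187. ✓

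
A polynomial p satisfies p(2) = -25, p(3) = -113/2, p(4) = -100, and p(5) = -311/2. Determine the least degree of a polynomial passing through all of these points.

2

Forward differences of the values at u = 2, 3, 4, 5:
  p  : -25  -113/2  -100  -311/2
  Δ  : -63/2  -87/2  -111/2
  Δ^2: -12  -12
  Δ^3: 0
The second differences are constant (-12) and nonzero, while all higher differences vanish, so the minimal degree is 2.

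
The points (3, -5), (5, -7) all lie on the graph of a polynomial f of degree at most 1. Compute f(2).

-4

Write f(t) = at + b. Substituting each data point gives a linear system:
  3a + b = -5
  5a + b = -7
Solving the system yields a = -1, b = -2.
So f(t) = -t - 2.
Then f(2) = -4.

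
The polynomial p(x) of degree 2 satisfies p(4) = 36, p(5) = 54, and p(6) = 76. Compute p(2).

Write p(x) = ax^2 + bx + c. Substituting each data point gives a linear system:
  16a + 4b + c = 36
  25a + 5b + c = 54
  36a + 6b + c = 76
Solving the system yields a = 2, b = 0, c = 4.
So p(x) = 2x^2 + 4.
Then p(2) = 12.

12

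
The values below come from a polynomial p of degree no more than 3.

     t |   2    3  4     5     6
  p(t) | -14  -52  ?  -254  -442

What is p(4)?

The 4 known points determine the degree-3 polynomial uniquely.
Write p(t) = at^3 + bt^2 + ct + d. Substituting each data point gives a linear system:
  8a + 4b + 2c + d = -14
  27a + 9b + 3c + d = -52
  125a + 25b + 5c + d = -254
  216a + 36b + 6c + d = -442
Solving the system yields a = -2, b = -1, c = 5, d = -4.
So p(t) = -2t³ - t² + 5t - 4.
Then p(4) = -128.

-128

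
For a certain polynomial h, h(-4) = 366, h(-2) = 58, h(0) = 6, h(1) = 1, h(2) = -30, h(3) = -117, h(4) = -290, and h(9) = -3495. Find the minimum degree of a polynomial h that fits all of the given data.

3

Divided differences on the nodes -4, -2, 0, 1, 2, 3, 4, 9:
  order 0: 366  58  6  1  -30  -117  -290  -3495
  order 1: -154  -26  -5  -31  -87  -173  -641
  order 2: 32  7  -13  -28  -43  -78
  order 3: -5  -5  -5  -5  -5
  order 4: 0  0  0  0
  order 5: 0  0  0
  order 6: 0  0
  order 7: 0
The order-3 divided differences are all -5 (nonzero) and every higher order vanishes, so the data lies on a polynomial of degree exactly 3.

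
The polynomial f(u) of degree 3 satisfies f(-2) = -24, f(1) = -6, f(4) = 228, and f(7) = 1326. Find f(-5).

Using the Lagrange interpolation formula with nodes -2, 1, 4, 7:
  L_0(u) = (u - 1)(u - 4)(u - 7) / -162
  L_1(u) = (u + 2)(u - 4)(u - 7) / 54
  L_2(u) = (u + 2)(u - 1)(u - 7) / -54
  L_3(u) = (u + 2)(u - 1)(u - 4) / 162
Then f(u) = -24·L_0(u) - 6·L_1(u) + 228·L_2(u) + 1326·L_3(u).
Expanding and collecting terms gives f(u) = 4u³ - 6u - 4.
Evaluating at u = -5: f(-5) = -474.

-474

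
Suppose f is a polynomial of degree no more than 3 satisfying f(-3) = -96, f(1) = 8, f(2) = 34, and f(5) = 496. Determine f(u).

Using the Lagrange interpolation formula with nodes -3, 1, 2, 5:
  L_0(u) = (u - 1)(u - 2)(u - 5) / -160
  L_1(u) = (u + 3)(u - 2)(u - 5) / 16
  L_2(u) = (u + 3)(u - 1)(u - 5) / -15
  L_3(u) = (u + 3)(u - 1)(u - 2) / 96
Then f(u) = -96·L_0(u) + 8·L_1(u) + 34·L_2(u) + 496·L_3(u).
Expanding and collecting terms gives f(u) = 4u^3 - 2u + 6.
Check: f(2) = 34. ✓

f(u) = 4u^3 - 2u + 6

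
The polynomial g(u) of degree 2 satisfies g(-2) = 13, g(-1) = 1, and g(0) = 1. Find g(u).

Write g(u) = au^2 + bu + c. Substituting each data point gives a linear system:
  4a - 2b + c = 13
  a - b + c = 1
  c = 1
Solving the system yields a = 6, b = 6, c = 1.
So g(u) = 6u^2 + 6u + 1.
Check: g(0) = 1. ✓

g(u) = 6u^2 + 6u + 1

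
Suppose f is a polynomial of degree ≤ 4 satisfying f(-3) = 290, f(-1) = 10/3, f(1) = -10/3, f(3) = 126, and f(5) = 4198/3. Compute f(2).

25/3

Using the Lagrange interpolation formula with nodes -3, -1, 1, 3, 5:
  L_0(n) = (n + 1)(n - 1)(n - 3)(n - 5) / 384
  L_1(n) = (n + 3)(n - 1)(n - 3)(n - 5) / -96
  L_2(n) = (n + 3)(n + 1)(n - 3)(n - 5) / 64
  L_3(n) = (n + 3)(n + 1)(n - 1)(n - 5) / -96
  L_4(n) = (n + 3)(n + 1)(n - 1)(n - 3) / 384
Then f(n) = 290·L_0(n) + 10/3·L_1(n) - 10/3·L_2(n) + 126·L_3(n) + 4198/3·L_4(n).
Expanding and collecting terms gives f(n) = 3n⁴ - 3n³ - 4n² - (1/3)n + 1.
Evaluating at n = 2: f(2) = 25/3.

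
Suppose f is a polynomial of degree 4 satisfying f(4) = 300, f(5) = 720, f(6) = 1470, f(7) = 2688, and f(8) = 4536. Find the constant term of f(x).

Write f(x) = ax^4 + bx^3 + cx^2 + dx + e. Substituting each data point gives a linear system:
  256a + 64b + 16c + 4d + e = 300
  625a + 125b + 25c + 5d + e = 720
  1296a + 216b + 36c + 6d + e = 1470
  2401a + 343b + 49c + 7d + e = 2688
  4096a + 512b + 64c + 8d + e = 4536
Solving the system yields a = 1, b = 1, c = -1, d = -1, e = 0.
So f(x) = x^4 + x^3 - x^2 - x.
The constant term is 0.

0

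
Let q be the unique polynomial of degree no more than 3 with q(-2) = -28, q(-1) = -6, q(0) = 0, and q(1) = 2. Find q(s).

q(s) = 2s^3 - 2s^2 + 2s

Write q(s) = as^3 + bs^2 + cs + d. Substituting each data point gives a linear system:
  -8a + 4b - 2c + d = -28
  -a + b - c + d = -6
  d = 0
  a + b + c + d = 2
Solving the system yields a = 2, b = -2, c = 2, d = 0.
So q(s) = 2s^3 - 2s^2 + 2s.
Check: q(-1) = -6. ✓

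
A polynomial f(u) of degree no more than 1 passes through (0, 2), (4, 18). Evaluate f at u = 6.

26

Write f(u) = au + b. Substituting each data point gives a linear system:
  b = 2
  4a + b = 18
Solving the system yields a = 4, b = 2.
So f(u) = 4u + 2.
Then f(6) = 26.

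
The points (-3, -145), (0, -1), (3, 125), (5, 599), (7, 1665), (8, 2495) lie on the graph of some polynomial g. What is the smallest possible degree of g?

Divided differences on the nodes -3, 0, 3, 5, 7, 8:
  order 0: -145  -1  125  599  1665  2495
  order 1: 48  42  237  533  830
  order 2: -1  39  74  99
  order 3: 5  5  5
  order 4: 0  0
  order 5: 0
The order-3 divided differences are all 5 (nonzero) and every higher order vanishes, so the data lies on a polynomial of degree exactly 3.

3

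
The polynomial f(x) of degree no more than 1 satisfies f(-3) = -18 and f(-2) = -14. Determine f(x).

Write f(x) = ax + b. Substituting each data point gives a linear system:
  -3a + b = -18
  -2a + b = -14
Solving the system yields a = 4, b = -6.
So f(x) = 4x - 6.
Check: f(-3) = -18. ✓

f(x) = 4x - 6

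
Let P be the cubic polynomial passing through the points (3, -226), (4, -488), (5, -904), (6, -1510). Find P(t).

P(t) = -6t^3 - 5t^2 - 5t - 4

Write P(t) = at^3 + bt^2 + ct + d. Substituting each data point gives a linear system:
  27a + 9b + 3c + d = -226
  64a + 16b + 4c + d = -488
  125a + 25b + 5c + d = -904
  216a + 36b + 6c + d = -1510
Solving the system yields a = -6, b = -5, c = -5, d = -4.
So P(t) = -6t^3 - 5t^2 - 5t - 4.
Check: P(4) = -488. ✓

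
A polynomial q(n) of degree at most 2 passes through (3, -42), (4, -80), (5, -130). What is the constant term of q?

0

Write q(n) = an^2 + bn + c. Substituting each data point gives a linear system:
  9a + 3b + c = -42
  16a + 4b + c = -80
  25a + 5b + c = -130
Solving the system yields a = -6, b = 4, c = 0.
So q(n) = -6n^2 + 4n.
The constant term is 0.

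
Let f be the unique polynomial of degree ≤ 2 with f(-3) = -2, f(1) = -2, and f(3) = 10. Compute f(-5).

10

Write f(t) = at^2 + bt + c. Substituting each data point gives a linear system:
  9a - 3b + c = -2
  a + b + c = -2
  9a + 3b + c = 10
Solving the system yields a = 1, b = 2, c = -5.
So f(t) = t^2 + 2t - 5.
Then f(-5) = 10.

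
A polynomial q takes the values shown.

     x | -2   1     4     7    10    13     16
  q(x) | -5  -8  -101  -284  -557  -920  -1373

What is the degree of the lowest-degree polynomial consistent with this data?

2

Forward differences of the values at x = -2, 1, 4, 7, 10, 13, 16:
  q  : -5  -8  -101  -284  -557  -920  -1373
  Δ  : -3  -93  -183  -273  -363  -453
  Δ^2: -90  -90  -90  -90  -90
  Δ^3: 0  0  0  0
  Δ^4: 0  0  0
  Δ^5: 0  0
  Δ^6: 0
The second differences are constant (-90) and nonzero, while all higher differences vanish, so the minimal degree is 2.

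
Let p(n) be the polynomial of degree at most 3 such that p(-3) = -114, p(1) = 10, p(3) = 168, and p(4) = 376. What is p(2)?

56

Write p(n) = an^3 + bn^2 + cn + d. Substituting each data point gives a linear system:
  -27a + 9b - 3c + d = -114
  a + b + c + d = 10
  27a + 9b + 3c + d = 168
  64a + 16b + 4c + d = 376
Solving the system yields a = 5, b = 3, c = 2, d = 0.
So p(n) = 5n^3 + 3n^2 + 2n.
Then p(2) = 56.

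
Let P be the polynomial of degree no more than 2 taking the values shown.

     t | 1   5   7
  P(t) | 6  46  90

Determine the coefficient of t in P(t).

Write P(t) = at^2 + bt + c. Substituting each data point gives a linear system:
  a + b + c = 6
  25a + 5b + c = 46
  49a + 7b + c = 90
Solving the system yields a = 2, b = -2, c = 6.
So P(t) = 2t² - 2t + 6.
The coefficient of t is -2.

-2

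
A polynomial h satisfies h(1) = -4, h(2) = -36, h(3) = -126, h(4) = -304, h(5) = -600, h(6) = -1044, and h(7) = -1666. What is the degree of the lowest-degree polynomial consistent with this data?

Forward differences of the values at t = 1, 2, 3, 4, 5, 6, 7:
  h  : -4  -36  -126  -304  -600  -1044  -1666
  Δ  : -32  -90  -178  -296  -444  -622
  Δ^2: -58  -88  -118  -148  -178
  Δ^3: -30  -30  -30  -30
  Δ^4: 0  0  0
  Δ^5: 0  0
  Δ^6: 0
The third differences are constant (-30) and nonzero, while all higher differences vanish, so the minimal degree is 3.

3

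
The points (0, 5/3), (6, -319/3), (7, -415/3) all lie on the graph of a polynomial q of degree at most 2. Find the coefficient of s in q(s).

-6

Write q(s) = as^2 + bs + c. Substituting each data point gives a linear system:
  c = 5/3
  36a + 6b + c = -319/3
  49a + 7b + c = -415/3
Solving the system yields a = -2, b = -6, c = 5/3.
So q(s) = -2s^2 - 6s + 5/3.
The coefficient of s is -6.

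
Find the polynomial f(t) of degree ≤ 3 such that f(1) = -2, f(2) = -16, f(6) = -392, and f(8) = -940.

Write f(t) = at^3 + bt^2 + ct + d. Substituting each data point gives a linear system:
  a + b + c + d = -2
  8a + 4b + 2c + d = -16
  216a + 36b + 6c + d = -392
  512a + 64b + 8c + d = -940
Solving the system yields a = -2, b = 2, c = -6, d = 4.
So f(t) = -2t³ + 2t² - 6t + 4.
Check: f(1) = -2. ✓

f(t) = -2t^3 + 2t^2 - 6t + 4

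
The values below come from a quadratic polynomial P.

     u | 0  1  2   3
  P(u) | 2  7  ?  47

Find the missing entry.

The 3 known points determine the degree-2 polynomial uniquely.
Write P(u) = au^2 + bu + c. Substituting each data point gives a linear system:
  c = 2
  a + b + c = 7
  9a + 3b + c = 47
Solving the system yields a = 5, b = 0, c = 2.
So P(u) = 5u^2 + 2.
Then P(2) = 22.

22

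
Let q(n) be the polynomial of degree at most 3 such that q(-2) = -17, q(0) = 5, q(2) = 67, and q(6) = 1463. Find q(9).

Write q(n) = an^3 + bn^2 + cn + d. Substituting each data point gives a linear system:
  -8a + 4b - 2c + d = -17
  d = 5
  8a + 4b + 2c + d = 67
  216a + 36b + 6c + d = 1463
Solving the system yields a = 6, b = 5, c = -3, d = 5.
So q(n) = 6n^3 + 5n^2 - 3n + 5.
Then q(9) = 4757.

4757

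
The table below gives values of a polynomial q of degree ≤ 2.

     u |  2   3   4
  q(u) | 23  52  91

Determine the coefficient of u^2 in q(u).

Write q(u) = au^2 + bu + c. Substituting each data point gives a linear system:
  4a + 2b + c = 23
  9a + 3b + c = 52
  16a + 4b + c = 91
Solving the system yields a = 5, b = 4, c = -5.
So q(u) = 5u^2 + 4u - 5.
The leading coefficient is 5.

5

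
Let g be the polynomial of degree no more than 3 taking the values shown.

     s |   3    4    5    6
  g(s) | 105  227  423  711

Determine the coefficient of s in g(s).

4

Write g(s) = as^3 + bs^2 + cs + d. Substituting each data point gives a linear system:
  27a + 9b + 3c + d = 105
  64a + 16b + 4c + d = 227
  125a + 25b + 5c + d = 423
  216a + 36b + 6c + d = 711
Solving the system yields a = 3, b = 1, c = 4, d = 3.
So g(s) = 3s^3 + s^2 + 4s + 3.
The coefficient of s is 4.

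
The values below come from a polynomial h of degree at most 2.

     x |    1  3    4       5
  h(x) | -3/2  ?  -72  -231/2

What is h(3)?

-77/2

The 3 known points determine the degree-2 polynomial uniquely.
Write h(x) = ax^2 + bx + c. Substituting each data point gives a linear system:
  a + b + c = -3/2
  16a + 4b + c = -72
  25a + 5b + c = -231/2
Solving the system yields a = -5, b = 3/2, c = 2.
So h(x) = -5x^2 + (3/2)x + 2.
Then h(3) = -77/2.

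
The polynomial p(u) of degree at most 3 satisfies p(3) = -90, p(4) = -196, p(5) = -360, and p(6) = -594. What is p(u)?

p(u) = -2u^3 - 5u^2 + 3u

Using the Lagrange interpolation formula with nodes 3, 4, 5, 6:
  L_0(u) = (u - 4)(u - 5)(u - 6) / -6
  L_1(u) = (u - 3)(u - 5)(u - 6) / 2
  L_2(u) = (u - 3)(u - 4)(u - 6) / -2
  L_3(u) = (u - 3)(u - 4)(u - 5) / 6
Then p(u) = -90·L_0(u) - 196·L_1(u) - 360·L_2(u) - 594·L_3(u).
Expanding and collecting terms gives p(u) = -2u³ - 5u² + 3u.
Check: p(4) = -196. ✓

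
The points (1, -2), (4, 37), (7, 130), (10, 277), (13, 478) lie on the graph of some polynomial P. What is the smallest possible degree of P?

2

Forward differences of the values at s = 1, 4, 7, 10, 13:
  P  : -2  37  130  277  478
  Δ  : 39  93  147  201
  Δ^2: 54  54  54
  Δ^3: 0  0
  Δ^4: 0
The second differences are constant (54) and nonzero, while all higher differences vanish, so the minimal degree is 2.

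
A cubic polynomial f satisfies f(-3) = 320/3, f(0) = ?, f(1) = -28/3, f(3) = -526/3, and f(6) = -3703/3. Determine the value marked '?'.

5/3

The 4 known points determine the degree-3 polynomial uniquely.
Write f(x) = ax^3 + bx^2 + cx + d. Substituting each data point gives a linear system:
  -27a + 9b - 3c + d = 320/3
  a + b + c + d = -28/3
  27a + 9b + 3c + d = -526/3
  216a + 36b + 6c + d = -3703/3
Solving the system yields a = -5, b = -4, c = -2, d = 5/3.
So f(x) = -5x^3 - 4x^2 - 2x + 5/3.
Then f(0) = 5/3.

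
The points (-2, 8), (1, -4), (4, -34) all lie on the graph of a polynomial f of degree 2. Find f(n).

f(n) = -n^2 - 5n + 2

Using the Lagrange interpolation formula with nodes -2, 1, 4:
  L_0(n) = (n - 1)(n - 4) / 18
  L_1(n) = (n + 2)(n - 4) / -9
  L_2(n) = (n + 2)(n - 1) / 18
Then f(n) = 8·L_0(n) - 4·L_1(n) - 34·L_2(n).
Expanding and collecting terms gives f(n) = -n^2 - 5n + 2.
Check: f(-2) = 8. ✓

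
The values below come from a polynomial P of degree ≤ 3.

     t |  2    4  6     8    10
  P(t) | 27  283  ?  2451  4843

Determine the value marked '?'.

1011

On equispaced nodes a degree-3 polynomial has vanishing fourth forward difference, so
  P(2) - 4·P(4) + 6·P(6) - 4·P(8) + P(10) = 0.
Substituting the known values and solving for P(6):
  6·P(6) = 6066
  P(6) = 1011.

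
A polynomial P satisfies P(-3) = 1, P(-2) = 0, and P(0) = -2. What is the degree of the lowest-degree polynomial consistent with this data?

1

Divided differences on the nodes -3, -2, 0:
  order 0: 1  0  -2
  order 1: -1  -1
  order 2: 0
The order-1 divided differences are all -1 (nonzero) and every higher order vanishes, so the data lies on a polynomial of degree exactly 1.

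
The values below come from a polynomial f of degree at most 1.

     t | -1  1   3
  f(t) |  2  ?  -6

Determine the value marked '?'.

The 2 known points determine the degree-1 polynomial uniquely.
Write f(t) = at + b. Substituting each data point gives a linear system:
  -a + b = 2
  3a + b = -6
Solving the system yields a = -2, b = 0.
So f(t) = -2t.
Then f(1) = -2.

-2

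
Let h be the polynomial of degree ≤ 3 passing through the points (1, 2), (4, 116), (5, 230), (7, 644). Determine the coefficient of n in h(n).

Write h(n) = an^3 + bn^2 + cn + d. Substituting each data point gives a linear system:
  a + b + c + d = 2
  64a + 16b + 4c + d = 116
  125a + 25b + 5c + d = 230
  343a + 49b + 7c + d = 644
Solving the system yields a = 2, b = -1, c = 1, d = 0.
So h(n) = 2n^3 - n^2 + n.
The coefficient of n is 1.

1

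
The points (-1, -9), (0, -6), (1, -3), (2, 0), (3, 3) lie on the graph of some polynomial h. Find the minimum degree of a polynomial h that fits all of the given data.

1

Forward differences of the values at u = -1, 0, 1, 2, 3:
  h  : -9  -6  -3  0  3
  Δ  : 3  3  3  3
  Δ^2: 0  0  0
  Δ^3: 0  0
  Δ^4: 0
The first differences are constant (3) and nonzero, while all higher differences vanish, so the minimal degree is 1.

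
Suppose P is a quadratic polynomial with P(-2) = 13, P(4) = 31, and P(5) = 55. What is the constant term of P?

-5

Write P(x) = ax^2 + bx + c. Substituting each data point gives a linear system:
  4a - 2b + c = 13
  16a + 4b + c = 31
  25a + 5b + c = 55
Solving the system yields a = 3, b = -3, c = -5.
So P(x) = 3x^2 - 3x - 5.
The constant term is -5.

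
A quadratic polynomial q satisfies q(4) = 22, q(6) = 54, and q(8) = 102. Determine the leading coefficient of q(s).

2

Write q(s) = as^2 + bs + c. Substituting each data point gives a linear system:
  16a + 4b + c = 22
  36a + 6b + c = 54
  64a + 8b + c = 102
Solving the system yields a = 2, b = -4, c = 6.
So q(s) = 2s^2 - 4s + 6.
The leading coefficient is 2.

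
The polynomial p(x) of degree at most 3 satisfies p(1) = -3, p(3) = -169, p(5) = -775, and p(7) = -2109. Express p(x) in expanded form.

Write p(x) = ax^3 + bx^2 + cx + d. Substituting each data point gives a linear system:
  a + b + c + d = -3
  27a + 9b + 3c + d = -169
  125a + 25b + 5c + d = -775
  343a + 49b + 7c + d = -2109
Solving the system yields a = -6, b = -1, c = -1, d = 5.
So p(x) = -6x^3 - x^2 - x + 5.
Check: p(5) = -775. ✓

p(x) = -6x^3 - x^2 - x + 5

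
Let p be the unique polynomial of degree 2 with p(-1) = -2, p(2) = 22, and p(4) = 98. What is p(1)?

2

Write p(s) = as^2 + bs + c. Substituting each data point gives a linear system:
  a - b + c = -2
  4a + 2b + c = 22
  16a + 4b + c = 98
Solving the system yields a = 6, b = 2, c = -6.
So p(s) = 6s^2 + 2s - 6.
Then p(1) = 2.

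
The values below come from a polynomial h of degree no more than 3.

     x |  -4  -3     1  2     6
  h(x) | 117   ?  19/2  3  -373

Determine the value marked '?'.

91/2

The 4 known points determine the degree-3 polynomial uniquely.
Write h(x) = ax^3 + bx^2 + cx + d. Substituting each data point gives a linear system:
  -64a + 16b - 4c + d = 117
  a + b + c + d = 19/2
  8a + 4b + 2c + d = 3
  216a + 36b + 6c + d = -373
Solving the system yields a = -2, b = 1/2, c = 6, d = 5.
So h(x) = -2x^3 + (1/2)x^2 + 6x + 5.
Then h(-3) = 91/2.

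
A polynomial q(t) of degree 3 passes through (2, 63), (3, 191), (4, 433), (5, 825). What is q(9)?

Using the Lagrange interpolation formula with nodes 2, 3, 4, 5:
  L_0(t) = (t - 3)(t - 4)(t - 5) / -6
  L_1(t) = (t - 2)(t - 4)(t - 5) / 2
  L_2(t) = (t - 2)(t - 3)(t - 5) / -2
  L_3(t) = (t - 2)(t - 3)(t - 4) / 6
Then q(t) = 63·L_0(t) + 191·L_1(t) + 433·L_2(t) + 825·L_3(t).
Expanding and collecting terms gives q(t) = 6t³ + 3t² - t + 5.
Evaluating at t = 9: q(9) = 4613.

4613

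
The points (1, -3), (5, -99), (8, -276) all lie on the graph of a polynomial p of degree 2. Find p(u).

Using the Lagrange interpolation formula with nodes 1, 5, 8:
  L_0(u) = (u - 5)(u - 8) / 28
  L_1(u) = (u - 1)(u - 8) / -12
  L_2(u) = (u - 1)(u - 5) / 21
Then p(u) = -3·L_0(u) - 99·L_1(u) - 276·L_2(u).
Expanding and collecting terms gives p(u) = -5u^2 + 6u - 4.
Check: p(1) = -3. ✓

p(u) = -5u^2 + 6u - 4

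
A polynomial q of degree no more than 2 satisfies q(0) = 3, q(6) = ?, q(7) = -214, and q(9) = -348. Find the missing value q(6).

-159

The 3 known points determine the degree-2 polynomial uniquely.
Write q(x) = ax^2 + bx + c. Substituting each data point gives a linear system:
  c = 3
  49a + 7b + c = -214
  81a + 9b + c = -348
Solving the system yields a = -4, b = -3, c = 3.
So q(x) = -4x^2 - 3x + 3.
Then q(6) = -159.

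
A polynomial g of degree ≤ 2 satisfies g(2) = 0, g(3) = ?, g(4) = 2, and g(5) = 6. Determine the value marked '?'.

On equispaced nodes a degree-2 polynomial has vanishing third forward difference, so
  - g(2) + 3·g(3) - 3·g(4) + g(5) = 0.
Substituting the known values and solving for g(3):
  3·g(3) = 0
  g(3) = 0.

0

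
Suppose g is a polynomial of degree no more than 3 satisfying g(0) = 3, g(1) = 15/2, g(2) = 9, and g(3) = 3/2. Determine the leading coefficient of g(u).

Write g(u) = au^3 + bu^2 + cu + d. Substituting each data point gives a linear system:
  d = 3
  a + b + c + d = 15/2
  8a + 4b + 2c + d = 9
  27a + 9b + 3c + d = 3/2
Solving the system yields a = -1, b = 3/2, c = 4, d = 3.
So g(u) = -u³ + (3/2)u² + 4u + 3.
The leading coefficient is -1.

-1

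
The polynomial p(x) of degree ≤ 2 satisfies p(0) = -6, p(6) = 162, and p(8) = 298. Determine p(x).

Using the Lagrange interpolation formula with nodes 0, 6, 8:
  L_0(x) = (x - 6)(x - 8) / 48
  L_1(x) = x(x - 8) / -12
  L_2(x) = x(x - 6) / 16
Then p(x) = -6·L_0(x) + 162·L_1(x) + 298·L_2(x).
Expanding and collecting terms gives p(x) = 5x^2 - 2x - 6.
Check: p(8) = 298. ✓

p(x) = 5x^2 - 2x - 6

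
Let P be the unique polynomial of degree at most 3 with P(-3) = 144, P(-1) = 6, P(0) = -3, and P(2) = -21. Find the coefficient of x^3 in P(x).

-4

Write P(x) = ax^3 + bx^2 + cx + d. Substituting each data point gives a linear system:
  -27a + 9b - 3c + d = 144
  -a + b - c + d = 6
  d = -3
  8a + 4b + 2c + d = -21
Solving the system yields a = -4, b = 4, c = -1, d = -3.
So P(x) = -4x^3 + 4x^2 - x - 3.
The leading coefficient is -4.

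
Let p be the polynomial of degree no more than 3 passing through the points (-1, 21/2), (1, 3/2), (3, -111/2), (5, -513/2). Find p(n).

p(n) = -2n^3 - (5/2)n + 6

Using the Lagrange interpolation formula with nodes -1, 1, 3, 5:
  L_0(n) = (n - 1)(n - 3)(n - 5) / -48
  L_1(n) = (n + 1)(n - 3)(n - 5) / 16
  L_2(n) = (n + 1)(n - 1)(n - 5) / -16
  L_3(n) = (n + 1)(n - 1)(n - 3) / 48
Then p(n) = 21/2·L_0(n) + 3/2·L_1(n) - 111/2·L_2(n) - 513/2·L_3(n).
Expanding and collecting terms gives p(n) = -2n^3 - (5/2)n + 6.
Check: p(-1) = 21/2. ✓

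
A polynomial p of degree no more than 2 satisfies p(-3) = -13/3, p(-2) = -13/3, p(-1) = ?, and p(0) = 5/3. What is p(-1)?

-7/3

The 3 known points determine the degree-2 polynomial uniquely.
Write p(n) = an^2 + bn + c. Substituting each data point gives a linear system:
  9a - 3b + c = -13/3
  4a - 2b + c = -13/3
  c = 5/3
Solving the system yields a = 1, b = 5, c = 5/3.
So p(n) = n² + 5n + 5/3.
Then p(-1) = -7/3.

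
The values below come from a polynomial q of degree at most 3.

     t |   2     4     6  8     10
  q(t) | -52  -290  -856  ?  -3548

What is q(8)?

-1894

The 4 known points determine the degree-3 polynomial uniquely.
Write q(t) = at^3 + bt^2 + ct + d. Substituting each data point gives a linear system:
  8a + 4b + 2c + d = -52
  64a + 16b + 4c + d = -290
  216a + 36b + 6c + d = -856
  1000a + 100b + 10c + d = -3548
Solving the system yields a = -3, b = -5, c = -5, d = 2.
So q(t) = -3t³ - 5t² - 5t + 2.
Then q(8) = -1894.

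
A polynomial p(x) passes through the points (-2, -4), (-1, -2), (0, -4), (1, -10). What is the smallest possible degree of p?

Forward differences of the values at x = -2, -1, 0, 1:
  p  : -4  -2  -4  -10
  Δ  : 2  -2  -6
  Δ^2: -4  -4
  Δ^3: 0
The second differences are constant (-4) and nonzero, while all higher differences vanish, so the minimal degree is 2.

2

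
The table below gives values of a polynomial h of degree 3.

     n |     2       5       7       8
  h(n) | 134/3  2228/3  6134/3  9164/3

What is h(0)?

Write h(n) = an^3 + bn^2 + cn + d. Substituting each data point gives a linear system:
  8a + 4b + 2c + d = 134/3
  125a + 25b + 5c + d = 2228/3
  343a + 49b + 7c + d = 6134/3
  512a + 64b + 8c + d = 9164/3
Solving the system yields a = 6, b = -1/3, c = 1, d = -4.
So h(n) = 6n^3 - (1/3)n^2 + n - 4.
Then h(0) = -4.

-4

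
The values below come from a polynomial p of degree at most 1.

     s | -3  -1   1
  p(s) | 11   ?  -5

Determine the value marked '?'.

3

On equispaced nodes a degree-1 polynomial has vanishing second forward difference, so
  p(-3) - 2·p(-1) + p(1) = 0.
Substituting the known values and solving for p(-1):
  -2·p(-1) = -6
  p(-1) = 3.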